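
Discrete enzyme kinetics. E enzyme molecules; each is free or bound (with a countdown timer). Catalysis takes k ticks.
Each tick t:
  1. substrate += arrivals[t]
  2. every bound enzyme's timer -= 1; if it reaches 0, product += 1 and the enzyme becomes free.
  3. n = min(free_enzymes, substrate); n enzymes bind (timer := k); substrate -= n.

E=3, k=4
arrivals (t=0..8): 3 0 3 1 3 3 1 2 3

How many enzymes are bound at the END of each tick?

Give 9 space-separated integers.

t=0: arr=3 -> substrate=0 bound=3 product=0
t=1: arr=0 -> substrate=0 bound=3 product=0
t=2: arr=3 -> substrate=3 bound=3 product=0
t=3: arr=1 -> substrate=4 bound=3 product=0
t=4: arr=3 -> substrate=4 bound=3 product=3
t=5: arr=3 -> substrate=7 bound=3 product=3
t=6: arr=1 -> substrate=8 bound=3 product=3
t=7: arr=2 -> substrate=10 bound=3 product=3
t=8: arr=3 -> substrate=10 bound=3 product=6

Answer: 3 3 3 3 3 3 3 3 3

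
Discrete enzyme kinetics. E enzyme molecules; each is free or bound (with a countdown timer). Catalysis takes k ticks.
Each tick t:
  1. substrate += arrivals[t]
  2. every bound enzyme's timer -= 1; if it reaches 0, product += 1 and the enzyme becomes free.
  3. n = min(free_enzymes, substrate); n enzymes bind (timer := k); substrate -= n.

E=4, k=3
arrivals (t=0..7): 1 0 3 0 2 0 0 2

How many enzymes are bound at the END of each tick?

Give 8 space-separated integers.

t=0: arr=1 -> substrate=0 bound=1 product=0
t=1: arr=0 -> substrate=0 bound=1 product=0
t=2: arr=3 -> substrate=0 bound=4 product=0
t=3: arr=0 -> substrate=0 bound=3 product=1
t=4: arr=2 -> substrate=1 bound=4 product=1
t=5: arr=0 -> substrate=0 bound=2 product=4
t=6: arr=0 -> substrate=0 bound=2 product=4
t=7: arr=2 -> substrate=0 bound=3 product=5

Answer: 1 1 4 3 4 2 2 3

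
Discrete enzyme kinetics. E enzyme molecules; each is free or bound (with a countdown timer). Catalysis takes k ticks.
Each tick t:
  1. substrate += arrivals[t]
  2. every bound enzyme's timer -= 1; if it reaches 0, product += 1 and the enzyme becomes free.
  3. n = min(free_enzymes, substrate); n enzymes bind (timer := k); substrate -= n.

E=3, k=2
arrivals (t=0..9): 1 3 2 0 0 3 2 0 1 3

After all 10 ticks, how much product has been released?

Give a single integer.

t=0: arr=1 -> substrate=0 bound=1 product=0
t=1: arr=3 -> substrate=1 bound=3 product=0
t=2: arr=2 -> substrate=2 bound=3 product=1
t=3: arr=0 -> substrate=0 bound=3 product=3
t=4: arr=0 -> substrate=0 bound=2 product=4
t=5: arr=3 -> substrate=0 bound=3 product=6
t=6: arr=2 -> substrate=2 bound=3 product=6
t=7: arr=0 -> substrate=0 bound=2 product=9
t=8: arr=1 -> substrate=0 bound=3 product=9
t=9: arr=3 -> substrate=1 bound=3 product=11

Answer: 11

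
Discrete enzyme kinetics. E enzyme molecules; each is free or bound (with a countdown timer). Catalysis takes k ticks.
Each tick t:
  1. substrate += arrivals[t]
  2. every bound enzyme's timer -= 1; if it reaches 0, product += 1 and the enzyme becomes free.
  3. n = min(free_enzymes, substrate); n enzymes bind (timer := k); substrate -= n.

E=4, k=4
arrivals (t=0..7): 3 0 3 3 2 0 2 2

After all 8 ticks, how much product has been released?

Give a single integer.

t=0: arr=3 -> substrate=0 bound=3 product=0
t=1: arr=0 -> substrate=0 bound=3 product=0
t=2: arr=3 -> substrate=2 bound=4 product=0
t=3: arr=3 -> substrate=5 bound=4 product=0
t=4: arr=2 -> substrate=4 bound=4 product=3
t=5: arr=0 -> substrate=4 bound=4 product=3
t=6: arr=2 -> substrate=5 bound=4 product=4
t=7: arr=2 -> substrate=7 bound=4 product=4

Answer: 4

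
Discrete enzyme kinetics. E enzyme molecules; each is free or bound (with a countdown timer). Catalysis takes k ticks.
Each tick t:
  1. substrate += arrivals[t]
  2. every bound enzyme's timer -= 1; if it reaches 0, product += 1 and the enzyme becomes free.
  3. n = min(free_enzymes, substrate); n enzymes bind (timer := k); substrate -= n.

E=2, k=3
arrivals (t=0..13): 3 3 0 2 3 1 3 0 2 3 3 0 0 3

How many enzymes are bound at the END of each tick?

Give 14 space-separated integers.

t=0: arr=3 -> substrate=1 bound=2 product=0
t=1: arr=3 -> substrate=4 bound=2 product=0
t=2: arr=0 -> substrate=4 bound=2 product=0
t=3: arr=2 -> substrate=4 bound=2 product=2
t=4: arr=3 -> substrate=7 bound=2 product=2
t=5: arr=1 -> substrate=8 bound=2 product=2
t=6: arr=3 -> substrate=9 bound=2 product=4
t=7: arr=0 -> substrate=9 bound=2 product=4
t=8: arr=2 -> substrate=11 bound=2 product=4
t=9: arr=3 -> substrate=12 bound=2 product=6
t=10: arr=3 -> substrate=15 bound=2 product=6
t=11: arr=0 -> substrate=15 bound=2 product=6
t=12: arr=0 -> substrate=13 bound=2 product=8
t=13: arr=3 -> substrate=16 bound=2 product=8

Answer: 2 2 2 2 2 2 2 2 2 2 2 2 2 2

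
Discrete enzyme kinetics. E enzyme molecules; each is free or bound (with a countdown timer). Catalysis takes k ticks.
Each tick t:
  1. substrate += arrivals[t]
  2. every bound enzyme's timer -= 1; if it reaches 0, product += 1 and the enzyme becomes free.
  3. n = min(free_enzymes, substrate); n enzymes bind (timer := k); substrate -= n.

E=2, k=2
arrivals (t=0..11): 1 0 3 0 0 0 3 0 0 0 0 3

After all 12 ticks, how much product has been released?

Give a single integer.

t=0: arr=1 -> substrate=0 bound=1 product=0
t=1: arr=0 -> substrate=0 bound=1 product=0
t=2: arr=3 -> substrate=1 bound=2 product=1
t=3: arr=0 -> substrate=1 bound=2 product=1
t=4: arr=0 -> substrate=0 bound=1 product=3
t=5: arr=0 -> substrate=0 bound=1 product=3
t=6: arr=3 -> substrate=1 bound=2 product=4
t=7: arr=0 -> substrate=1 bound=2 product=4
t=8: arr=0 -> substrate=0 bound=1 product=6
t=9: arr=0 -> substrate=0 bound=1 product=6
t=10: arr=0 -> substrate=0 bound=0 product=7
t=11: arr=3 -> substrate=1 bound=2 product=7

Answer: 7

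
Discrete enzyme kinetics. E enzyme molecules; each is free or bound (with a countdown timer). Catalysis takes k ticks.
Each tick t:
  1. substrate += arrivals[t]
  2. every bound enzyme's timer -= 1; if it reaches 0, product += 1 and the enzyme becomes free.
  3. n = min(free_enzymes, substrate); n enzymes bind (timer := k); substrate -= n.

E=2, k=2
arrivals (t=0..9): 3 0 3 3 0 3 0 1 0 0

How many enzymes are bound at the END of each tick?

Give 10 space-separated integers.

Answer: 2 2 2 2 2 2 2 2 2 2

Derivation:
t=0: arr=3 -> substrate=1 bound=2 product=0
t=1: arr=0 -> substrate=1 bound=2 product=0
t=2: arr=3 -> substrate=2 bound=2 product=2
t=3: arr=3 -> substrate=5 bound=2 product=2
t=4: arr=0 -> substrate=3 bound=2 product=4
t=5: arr=3 -> substrate=6 bound=2 product=4
t=6: arr=0 -> substrate=4 bound=2 product=6
t=7: arr=1 -> substrate=5 bound=2 product=6
t=8: arr=0 -> substrate=3 bound=2 product=8
t=9: arr=0 -> substrate=3 bound=2 product=8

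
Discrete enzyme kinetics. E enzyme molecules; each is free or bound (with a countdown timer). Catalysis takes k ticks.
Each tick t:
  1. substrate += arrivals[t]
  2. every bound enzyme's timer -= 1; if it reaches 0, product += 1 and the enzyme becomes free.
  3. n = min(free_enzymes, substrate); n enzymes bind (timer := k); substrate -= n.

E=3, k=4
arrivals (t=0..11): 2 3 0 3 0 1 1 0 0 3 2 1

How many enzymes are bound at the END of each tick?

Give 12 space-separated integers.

Answer: 2 3 3 3 3 3 3 3 3 3 3 3

Derivation:
t=0: arr=2 -> substrate=0 bound=2 product=0
t=1: arr=3 -> substrate=2 bound=3 product=0
t=2: arr=0 -> substrate=2 bound=3 product=0
t=3: arr=3 -> substrate=5 bound=3 product=0
t=4: arr=0 -> substrate=3 bound=3 product=2
t=5: arr=1 -> substrate=3 bound=3 product=3
t=6: arr=1 -> substrate=4 bound=3 product=3
t=7: arr=0 -> substrate=4 bound=3 product=3
t=8: arr=0 -> substrate=2 bound=3 product=5
t=9: arr=3 -> substrate=4 bound=3 product=6
t=10: arr=2 -> substrate=6 bound=3 product=6
t=11: arr=1 -> substrate=7 bound=3 product=6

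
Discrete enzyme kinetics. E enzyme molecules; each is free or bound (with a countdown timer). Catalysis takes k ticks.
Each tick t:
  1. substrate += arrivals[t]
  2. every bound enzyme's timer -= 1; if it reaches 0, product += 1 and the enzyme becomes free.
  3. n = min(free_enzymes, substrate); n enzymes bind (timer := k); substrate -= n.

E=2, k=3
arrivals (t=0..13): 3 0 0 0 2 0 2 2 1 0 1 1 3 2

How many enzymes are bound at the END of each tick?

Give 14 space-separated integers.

Answer: 2 2 2 1 2 2 2 2 2 2 2 2 2 2

Derivation:
t=0: arr=3 -> substrate=1 bound=2 product=0
t=1: arr=0 -> substrate=1 bound=2 product=0
t=2: arr=0 -> substrate=1 bound=2 product=0
t=3: arr=0 -> substrate=0 bound=1 product=2
t=4: arr=2 -> substrate=1 bound=2 product=2
t=5: arr=0 -> substrate=1 bound=2 product=2
t=6: arr=2 -> substrate=2 bound=2 product=3
t=7: arr=2 -> substrate=3 bound=2 product=4
t=8: arr=1 -> substrate=4 bound=2 product=4
t=9: arr=0 -> substrate=3 bound=2 product=5
t=10: arr=1 -> substrate=3 bound=2 product=6
t=11: arr=1 -> substrate=4 bound=2 product=6
t=12: arr=3 -> substrate=6 bound=2 product=7
t=13: arr=2 -> substrate=7 bound=2 product=8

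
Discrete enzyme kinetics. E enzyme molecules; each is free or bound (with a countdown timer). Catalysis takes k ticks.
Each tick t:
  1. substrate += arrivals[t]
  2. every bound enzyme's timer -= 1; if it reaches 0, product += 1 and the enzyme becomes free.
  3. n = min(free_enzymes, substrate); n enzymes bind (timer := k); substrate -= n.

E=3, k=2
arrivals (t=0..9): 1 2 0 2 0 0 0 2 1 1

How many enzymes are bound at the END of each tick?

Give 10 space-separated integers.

t=0: arr=1 -> substrate=0 bound=1 product=0
t=1: arr=2 -> substrate=0 bound=3 product=0
t=2: arr=0 -> substrate=0 bound=2 product=1
t=3: arr=2 -> substrate=0 bound=2 product=3
t=4: arr=0 -> substrate=0 bound=2 product=3
t=5: arr=0 -> substrate=0 bound=0 product=5
t=6: arr=0 -> substrate=0 bound=0 product=5
t=7: arr=2 -> substrate=0 bound=2 product=5
t=8: arr=1 -> substrate=0 bound=3 product=5
t=9: arr=1 -> substrate=0 bound=2 product=7

Answer: 1 3 2 2 2 0 0 2 3 2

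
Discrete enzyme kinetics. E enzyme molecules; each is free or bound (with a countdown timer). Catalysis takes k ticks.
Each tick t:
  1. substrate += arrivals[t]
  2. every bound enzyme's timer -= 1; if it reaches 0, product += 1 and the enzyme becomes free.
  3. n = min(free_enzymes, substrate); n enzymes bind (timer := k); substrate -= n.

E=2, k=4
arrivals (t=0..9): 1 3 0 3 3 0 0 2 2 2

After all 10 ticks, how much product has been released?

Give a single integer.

t=0: arr=1 -> substrate=0 bound=1 product=0
t=1: arr=3 -> substrate=2 bound=2 product=0
t=2: arr=0 -> substrate=2 bound=2 product=0
t=3: arr=3 -> substrate=5 bound=2 product=0
t=4: arr=3 -> substrate=7 bound=2 product=1
t=5: arr=0 -> substrate=6 bound=2 product=2
t=6: arr=0 -> substrate=6 bound=2 product=2
t=7: arr=2 -> substrate=8 bound=2 product=2
t=8: arr=2 -> substrate=9 bound=2 product=3
t=9: arr=2 -> substrate=10 bound=2 product=4

Answer: 4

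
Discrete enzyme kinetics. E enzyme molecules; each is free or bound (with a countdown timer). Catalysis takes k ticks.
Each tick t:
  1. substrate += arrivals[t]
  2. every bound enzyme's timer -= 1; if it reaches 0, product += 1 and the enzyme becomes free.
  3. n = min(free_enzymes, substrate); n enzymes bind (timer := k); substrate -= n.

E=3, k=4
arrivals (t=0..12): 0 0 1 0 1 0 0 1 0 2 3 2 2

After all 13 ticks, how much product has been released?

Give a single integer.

t=0: arr=0 -> substrate=0 bound=0 product=0
t=1: arr=0 -> substrate=0 bound=0 product=0
t=2: arr=1 -> substrate=0 bound=1 product=0
t=3: arr=0 -> substrate=0 bound=1 product=0
t=4: arr=1 -> substrate=0 bound=2 product=0
t=5: arr=0 -> substrate=0 bound=2 product=0
t=6: arr=0 -> substrate=0 bound=1 product=1
t=7: arr=1 -> substrate=0 bound=2 product=1
t=8: arr=0 -> substrate=0 bound=1 product=2
t=9: arr=2 -> substrate=0 bound=3 product=2
t=10: arr=3 -> substrate=3 bound=3 product=2
t=11: arr=2 -> substrate=4 bound=3 product=3
t=12: arr=2 -> substrate=6 bound=3 product=3

Answer: 3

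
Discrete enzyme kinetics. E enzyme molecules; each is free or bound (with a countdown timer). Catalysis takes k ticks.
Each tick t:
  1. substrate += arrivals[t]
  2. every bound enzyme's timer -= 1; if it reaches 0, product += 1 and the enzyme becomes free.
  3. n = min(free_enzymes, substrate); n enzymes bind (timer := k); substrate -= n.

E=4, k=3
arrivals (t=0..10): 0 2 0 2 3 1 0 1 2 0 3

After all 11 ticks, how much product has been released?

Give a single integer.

t=0: arr=0 -> substrate=0 bound=0 product=0
t=1: arr=2 -> substrate=0 bound=2 product=0
t=2: arr=0 -> substrate=0 bound=2 product=0
t=3: arr=2 -> substrate=0 bound=4 product=0
t=4: arr=3 -> substrate=1 bound=4 product=2
t=5: arr=1 -> substrate=2 bound=4 product=2
t=6: arr=0 -> substrate=0 bound=4 product=4
t=7: arr=1 -> substrate=0 bound=3 product=6
t=8: arr=2 -> substrate=1 bound=4 product=6
t=9: arr=0 -> substrate=0 bound=3 product=8
t=10: arr=3 -> substrate=1 bound=4 product=9

Answer: 9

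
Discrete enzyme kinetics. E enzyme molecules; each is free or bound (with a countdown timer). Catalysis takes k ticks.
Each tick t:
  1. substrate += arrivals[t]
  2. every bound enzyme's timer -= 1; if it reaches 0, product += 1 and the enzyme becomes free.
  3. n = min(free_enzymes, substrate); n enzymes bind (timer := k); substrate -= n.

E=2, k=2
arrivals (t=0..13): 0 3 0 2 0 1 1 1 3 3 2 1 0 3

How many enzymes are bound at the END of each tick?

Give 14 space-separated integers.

t=0: arr=0 -> substrate=0 bound=0 product=0
t=1: arr=3 -> substrate=1 bound=2 product=0
t=2: arr=0 -> substrate=1 bound=2 product=0
t=3: arr=2 -> substrate=1 bound=2 product=2
t=4: arr=0 -> substrate=1 bound=2 product=2
t=5: arr=1 -> substrate=0 bound=2 product=4
t=6: arr=1 -> substrate=1 bound=2 product=4
t=7: arr=1 -> substrate=0 bound=2 product=6
t=8: arr=3 -> substrate=3 bound=2 product=6
t=9: arr=3 -> substrate=4 bound=2 product=8
t=10: arr=2 -> substrate=6 bound=2 product=8
t=11: arr=1 -> substrate=5 bound=2 product=10
t=12: arr=0 -> substrate=5 bound=2 product=10
t=13: arr=3 -> substrate=6 bound=2 product=12

Answer: 0 2 2 2 2 2 2 2 2 2 2 2 2 2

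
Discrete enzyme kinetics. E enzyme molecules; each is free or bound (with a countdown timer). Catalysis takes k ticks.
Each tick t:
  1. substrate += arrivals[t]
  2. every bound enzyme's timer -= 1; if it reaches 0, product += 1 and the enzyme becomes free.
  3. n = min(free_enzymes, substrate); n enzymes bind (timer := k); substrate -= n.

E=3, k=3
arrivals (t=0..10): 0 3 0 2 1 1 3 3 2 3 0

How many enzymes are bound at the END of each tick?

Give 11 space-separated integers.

t=0: arr=0 -> substrate=0 bound=0 product=0
t=1: arr=3 -> substrate=0 bound=3 product=0
t=2: arr=0 -> substrate=0 bound=3 product=0
t=3: arr=2 -> substrate=2 bound=3 product=0
t=4: arr=1 -> substrate=0 bound=3 product=3
t=5: arr=1 -> substrate=1 bound=3 product=3
t=6: arr=3 -> substrate=4 bound=3 product=3
t=7: arr=3 -> substrate=4 bound=3 product=6
t=8: arr=2 -> substrate=6 bound=3 product=6
t=9: arr=3 -> substrate=9 bound=3 product=6
t=10: arr=0 -> substrate=6 bound=3 product=9

Answer: 0 3 3 3 3 3 3 3 3 3 3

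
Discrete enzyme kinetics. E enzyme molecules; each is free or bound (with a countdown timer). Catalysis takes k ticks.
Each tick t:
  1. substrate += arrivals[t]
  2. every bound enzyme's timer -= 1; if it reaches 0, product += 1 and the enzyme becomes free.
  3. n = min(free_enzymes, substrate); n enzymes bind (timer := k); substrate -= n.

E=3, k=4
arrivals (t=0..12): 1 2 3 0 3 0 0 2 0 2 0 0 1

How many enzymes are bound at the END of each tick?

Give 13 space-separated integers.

t=0: arr=1 -> substrate=0 bound=1 product=0
t=1: arr=2 -> substrate=0 bound=3 product=0
t=2: arr=3 -> substrate=3 bound=3 product=0
t=3: arr=0 -> substrate=3 bound=3 product=0
t=4: arr=3 -> substrate=5 bound=3 product=1
t=5: arr=0 -> substrate=3 bound=3 product=3
t=6: arr=0 -> substrate=3 bound=3 product=3
t=7: arr=2 -> substrate=5 bound=3 product=3
t=8: arr=0 -> substrate=4 bound=3 product=4
t=9: arr=2 -> substrate=4 bound=3 product=6
t=10: arr=0 -> substrate=4 bound=3 product=6
t=11: arr=0 -> substrate=4 bound=3 product=6
t=12: arr=1 -> substrate=4 bound=3 product=7

Answer: 1 3 3 3 3 3 3 3 3 3 3 3 3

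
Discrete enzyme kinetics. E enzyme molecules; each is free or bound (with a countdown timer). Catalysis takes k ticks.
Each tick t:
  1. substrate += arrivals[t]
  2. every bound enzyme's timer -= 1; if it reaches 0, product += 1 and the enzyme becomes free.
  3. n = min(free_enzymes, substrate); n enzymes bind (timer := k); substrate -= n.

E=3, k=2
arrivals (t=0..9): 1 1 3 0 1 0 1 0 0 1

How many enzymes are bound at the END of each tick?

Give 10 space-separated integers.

t=0: arr=1 -> substrate=0 bound=1 product=0
t=1: arr=1 -> substrate=0 bound=2 product=0
t=2: arr=3 -> substrate=1 bound=3 product=1
t=3: arr=0 -> substrate=0 bound=3 product=2
t=4: arr=1 -> substrate=0 bound=2 product=4
t=5: arr=0 -> substrate=0 bound=1 product=5
t=6: arr=1 -> substrate=0 bound=1 product=6
t=7: arr=0 -> substrate=0 bound=1 product=6
t=8: arr=0 -> substrate=0 bound=0 product=7
t=9: arr=1 -> substrate=0 bound=1 product=7

Answer: 1 2 3 3 2 1 1 1 0 1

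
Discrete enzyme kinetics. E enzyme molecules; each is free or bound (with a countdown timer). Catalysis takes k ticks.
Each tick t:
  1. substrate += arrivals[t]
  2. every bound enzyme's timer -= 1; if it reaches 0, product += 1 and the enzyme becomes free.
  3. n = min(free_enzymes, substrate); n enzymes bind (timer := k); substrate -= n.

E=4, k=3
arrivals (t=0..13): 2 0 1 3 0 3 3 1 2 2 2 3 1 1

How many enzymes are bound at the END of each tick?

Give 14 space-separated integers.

t=0: arr=2 -> substrate=0 bound=2 product=0
t=1: arr=0 -> substrate=0 bound=2 product=0
t=2: arr=1 -> substrate=0 bound=3 product=0
t=3: arr=3 -> substrate=0 bound=4 product=2
t=4: arr=0 -> substrate=0 bound=4 product=2
t=5: arr=3 -> substrate=2 bound=4 product=3
t=6: arr=3 -> substrate=2 bound=4 product=6
t=7: arr=1 -> substrate=3 bound=4 product=6
t=8: arr=2 -> substrate=4 bound=4 product=7
t=9: arr=2 -> substrate=3 bound=4 product=10
t=10: arr=2 -> substrate=5 bound=4 product=10
t=11: arr=3 -> substrate=7 bound=4 product=11
t=12: arr=1 -> substrate=5 bound=4 product=14
t=13: arr=1 -> substrate=6 bound=4 product=14

Answer: 2 2 3 4 4 4 4 4 4 4 4 4 4 4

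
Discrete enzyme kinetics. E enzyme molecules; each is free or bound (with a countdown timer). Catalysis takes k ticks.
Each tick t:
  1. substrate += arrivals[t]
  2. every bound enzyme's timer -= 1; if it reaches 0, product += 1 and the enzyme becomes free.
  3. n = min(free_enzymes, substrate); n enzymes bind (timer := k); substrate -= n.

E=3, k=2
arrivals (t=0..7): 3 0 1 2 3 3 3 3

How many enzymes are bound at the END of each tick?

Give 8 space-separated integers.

t=0: arr=3 -> substrate=0 bound=3 product=0
t=1: arr=0 -> substrate=0 bound=3 product=0
t=2: arr=1 -> substrate=0 bound=1 product=3
t=3: arr=2 -> substrate=0 bound=3 product=3
t=4: arr=3 -> substrate=2 bound=3 product=4
t=5: arr=3 -> substrate=3 bound=3 product=6
t=6: arr=3 -> substrate=5 bound=3 product=7
t=7: arr=3 -> substrate=6 bound=3 product=9

Answer: 3 3 1 3 3 3 3 3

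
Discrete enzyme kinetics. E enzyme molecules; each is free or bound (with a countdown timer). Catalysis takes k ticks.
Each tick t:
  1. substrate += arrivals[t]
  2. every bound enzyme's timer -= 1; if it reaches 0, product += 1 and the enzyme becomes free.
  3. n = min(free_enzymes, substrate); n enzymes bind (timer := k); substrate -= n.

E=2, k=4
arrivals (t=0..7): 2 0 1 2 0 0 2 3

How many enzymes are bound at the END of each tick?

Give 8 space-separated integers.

Answer: 2 2 2 2 2 2 2 2

Derivation:
t=0: arr=2 -> substrate=0 bound=2 product=0
t=1: arr=0 -> substrate=0 bound=2 product=0
t=2: arr=1 -> substrate=1 bound=2 product=0
t=3: arr=2 -> substrate=3 bound=2 product=0
t=4: arr=0 -> substrate=1 bound=2 product=2
t=5: arr=0 -> substrate=1 bound=2 product=2
t=6: arr=2 -> substrate=3 bound=2 product=2
t=7: arr=3 -> substrate=6 bound=2 product=2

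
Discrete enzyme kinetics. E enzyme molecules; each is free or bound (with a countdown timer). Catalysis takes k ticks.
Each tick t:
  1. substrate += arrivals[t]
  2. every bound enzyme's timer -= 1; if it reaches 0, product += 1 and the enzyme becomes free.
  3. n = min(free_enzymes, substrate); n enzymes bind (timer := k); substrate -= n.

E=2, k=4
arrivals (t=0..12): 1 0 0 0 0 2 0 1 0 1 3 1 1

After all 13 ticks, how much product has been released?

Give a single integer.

t=0: arr=1 -> substrate=0 bound=1 product=0
t=1: arr=0 -> substrate=0 bound=1 product=0
t=2: arr=0 -> substrate=0 bound=1 product=0
t=3: arr=0 -> substrate=0 bound=1 product=0
t=4: arr=0 -> substrate=0 bound=0 product=1
t=5: arr=2 -> substrate=0 bound=2 product=1
t=6: arr=0 -> substrate=0 bound=2 product=1
t=7: arr=1 -> substrate=1 bound=2 product=1
t=8: arr=0 -> substrate=1 bound=2 product=1
t=9: arr=1 -> substrate=0 bound=2 product=3
t=10: arr=3 -> substrate=3 bound=2 product=3
t=11: arr=1 -> substrate=4 bound=2 product=3
t=12: arr=1 -> substrate=5 bound=2 product=3

Answer: 3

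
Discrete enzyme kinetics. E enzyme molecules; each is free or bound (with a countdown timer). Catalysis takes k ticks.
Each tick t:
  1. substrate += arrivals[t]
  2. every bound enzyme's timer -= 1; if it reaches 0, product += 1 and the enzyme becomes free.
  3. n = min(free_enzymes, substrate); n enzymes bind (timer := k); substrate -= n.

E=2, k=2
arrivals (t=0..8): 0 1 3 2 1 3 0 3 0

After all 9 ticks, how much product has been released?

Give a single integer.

Answer: 6

Derivation:
t=0: arr=0 -> substrate=0 bound=0 product=0
t=1: arr=1 -> substrate=0 bound=1 product=0
t=2: arr=3 -> substrate=2 bound=2 product=0
t=3: arr=2 -> substrate=3 bound=2 product=1
t=4: arr=1 -> substrate=3 bound=2 product=2
t=5: arr=3 -> substrate=5 bound=2 product=3
t=6: arr=0 -> substrate=4 bound=2 product=4
t=7: arr=3 -> substrate=6 bound=2 product=5
t=8: arr=0 -> substrate=5 bound=2 product=6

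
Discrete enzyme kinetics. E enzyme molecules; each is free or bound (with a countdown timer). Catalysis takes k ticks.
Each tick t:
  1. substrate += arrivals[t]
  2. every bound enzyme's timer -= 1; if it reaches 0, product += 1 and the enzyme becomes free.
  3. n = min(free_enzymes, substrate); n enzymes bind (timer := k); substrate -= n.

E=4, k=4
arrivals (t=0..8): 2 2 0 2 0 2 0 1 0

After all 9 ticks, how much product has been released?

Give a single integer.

Answer: 6

Derivation:
t=0: arr=2 -> substrate=0 bound=2 product=0
t=1: arr=2 -> substrate=0 bound=4 product=0
t=2: arr=0 -> substrate=0 bound=4 product=0
t=3: arr=2 -> substrate=2 bound=4 product=0
t=4: arr=0 -> substrate=0 bound=4 product=2
t=5: arr=2 -> substrate=0 bound=4 product=4
t=6: arr=0 -> substrate=0 bound=4 product=4
t=7: arr=1 -> substrate=1 bound=4 product=4
t=8: arr=0 -> substrate=0 bound=3 product=6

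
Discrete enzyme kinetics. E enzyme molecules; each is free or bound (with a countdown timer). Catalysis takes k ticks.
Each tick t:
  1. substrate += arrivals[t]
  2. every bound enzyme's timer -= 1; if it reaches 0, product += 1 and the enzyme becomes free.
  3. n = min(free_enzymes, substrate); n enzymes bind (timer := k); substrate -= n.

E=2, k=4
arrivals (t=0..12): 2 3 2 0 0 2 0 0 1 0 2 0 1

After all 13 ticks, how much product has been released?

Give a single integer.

Answer: 6

Derivation:
t=0: arr=2 -> substrate=0 bound=2 product=0
t=1: arr=3 -> substrate=3 bound=2 product=0
t=2: arr=2 -> substrate=5 bound=2 product=0
t=3: arr=0 -> substrate=5 bound=2 product=0
t=4: arr=0 -> substrate=3 bound=2 product=2
t=5: arr=2 -> substrate=5 bound=2 product=2
t=6: arr=0 -> substrate=5 bound=2 product=2
t=7: arr=0 -> substrate=5 bound=2 product=2
t=8: arr=1 -> substrate=4 bound=2 product=4
t=9: arr=0 -> substrate=4 bound=2 product=4
t=10: arr=2 -> substrate=6 bound=2 product=4
t=11: arr=0 -> substrate=6 bound=2 product=4
t=12: arr=1 -> substrate=5 bound=2 product=6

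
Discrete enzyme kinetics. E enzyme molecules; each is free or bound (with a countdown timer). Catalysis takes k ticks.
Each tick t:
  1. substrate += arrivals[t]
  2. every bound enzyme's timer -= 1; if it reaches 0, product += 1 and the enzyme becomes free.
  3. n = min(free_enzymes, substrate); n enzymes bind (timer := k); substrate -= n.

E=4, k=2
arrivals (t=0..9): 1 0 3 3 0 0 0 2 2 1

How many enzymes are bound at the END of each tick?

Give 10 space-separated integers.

t=0: arr=1 -> substrate=0 bound=1 product=0
t=1: arr=0 -> substrate=0 bound=1 product=0
t=2: arr=3 -> substrate=0 bound=3 product=1
t=3: arr=3 -> substrate=2 bound=4 product=1
t=4: arr=0 -> substrate=0 bound=3 product=4
t=5: arr=0 -> substrate=0 bound=2 product=5
t=6: arr=0 -> substrate=0 bound=0 product=7
t=7: arr=2 -> substrate=0 bound=2 product=7
t=8: arr=2 -> substrate=0 bound=4 product=7
t=9: arr=1 -> substrate=0 bound=3 product=9

Answer: 1 1 3 4 3 2 0 2 4 3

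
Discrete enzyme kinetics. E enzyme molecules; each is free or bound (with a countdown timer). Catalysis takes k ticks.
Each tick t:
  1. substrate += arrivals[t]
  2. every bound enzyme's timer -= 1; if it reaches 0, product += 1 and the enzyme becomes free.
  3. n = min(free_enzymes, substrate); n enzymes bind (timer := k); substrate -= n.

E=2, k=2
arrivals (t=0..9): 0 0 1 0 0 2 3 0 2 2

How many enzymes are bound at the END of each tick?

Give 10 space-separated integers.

Answer: 0 0 1 1 0 2 2 2 2 2

Derivation:
t=0: arr=0 -> substrate=0 bound=0 product=0
t=1: arr=0 -> substrate=0 bound=0 product=0
t=2: arr=1 -> substrate=0 bound=1 product=0
t=3: arr=0 -> substrate=0 bound=1 product=0
t=4: arr=0 -> substrate=0 bound=0 product=1
t=5: arr=2 -> substrate=0 bound=2 product=1
t=6: arr=3 -> substrate=3 bound=2 product=1
t=7: arr=0 -> substrate=1 bound=2 product=3
t=8: arr=2 -> substrate=3 bound=2 product=3
t=9: arr=2 -> substrate=3 bound=2 product=5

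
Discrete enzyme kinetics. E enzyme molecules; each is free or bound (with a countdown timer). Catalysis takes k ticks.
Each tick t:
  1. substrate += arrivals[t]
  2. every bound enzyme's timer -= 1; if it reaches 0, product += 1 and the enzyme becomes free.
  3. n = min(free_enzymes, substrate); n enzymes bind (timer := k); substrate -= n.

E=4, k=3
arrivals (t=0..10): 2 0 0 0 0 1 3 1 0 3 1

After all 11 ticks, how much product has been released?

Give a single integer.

Answer: 6

Derivation:
t=0: arr=2 -> substrate=0 bound=2 product=0
t=1: arr=0 -> substrate=0 bound=2 product=0
t=2: arr=0 -> substrate=0 bound=2 product=0
t=3: arr=0 -> substrate=0 bound=0 product=2
t=4: arr=0 -> substrate=0 bound=0 product=2
t=5: arr=1 -> substrate=0 bound=1 product=2
t=6: arr=3 -> substrate=0 bound=4 product=2
t=7: arr=1 -> substrate=1 bound=4 product=2
t=8: arr=0 -> substrate=0 bound=4 product=3
t=9: arr=3 -> substrate=0 bound=4 product=6
t=10: arr=1 -> substrate=1 bound=4 product=6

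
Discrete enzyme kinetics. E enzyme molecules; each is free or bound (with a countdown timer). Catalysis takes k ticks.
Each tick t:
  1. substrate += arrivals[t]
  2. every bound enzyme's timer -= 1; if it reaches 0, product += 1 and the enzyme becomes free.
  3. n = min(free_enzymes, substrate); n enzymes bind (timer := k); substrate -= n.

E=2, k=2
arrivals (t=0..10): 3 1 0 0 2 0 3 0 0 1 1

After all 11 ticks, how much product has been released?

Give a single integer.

t=0: arr=3 -> substrate=1 bound=2 product=0
t=1: arr=1 -> substrate=2 bound=2 product=0
t=2: arr=0 -> substrate=0 bound=2 product=2
t=3: arr=0 -> substrate=0 bound=2 product=2
t=4: arr=2 -> substrate=0 bound=2 product=4
t=5: arr=0 -> substrate=0 bound=2 product=4
t=6: arr=3 -> substrate=1 bound=2 product=6
t=7: arr=0 -> substrate=1 bound=2 product=6
t=8: arr=0 -> substrate=0 bound=1 product=8
t=9: arr=1 -> substrate=0 bound=2 product=8
t=10: arr=1 -> substrate=0 bound=2 product=9

Answer: 9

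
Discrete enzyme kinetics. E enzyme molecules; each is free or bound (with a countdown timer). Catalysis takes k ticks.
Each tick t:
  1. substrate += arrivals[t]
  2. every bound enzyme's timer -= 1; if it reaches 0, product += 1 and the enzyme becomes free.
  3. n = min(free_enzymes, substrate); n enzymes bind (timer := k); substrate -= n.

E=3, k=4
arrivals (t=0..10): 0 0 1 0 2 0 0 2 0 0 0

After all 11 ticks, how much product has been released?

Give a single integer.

Answer: 3

Derivation:
t=0: arr=0 -> substrate=0 bound=0 product=0
t=1: arr=0 -> substrate=0 bound=0 product=0
t=2: arr=1 -> substrate=0 bound=1 product=0
t=3: arr=0 -> substrate=0 bound=1 product=0
t=4: arr=2 -> substrate=0 bound=3 product=0
t=5: arr=0 -> substrate=0 bound=3 product=0
t=6: arr=0 -> substrate=0 bound=2 product=1
t=7: arr=2 -> substrate=1 bound=3 product=1
t=8: arr=0 -> substrate=0 bound=2 product=3
t=9: arr=0 -> substrate=0 bound=2 product=3
t=10: arr=0 -> substrate=0 bound=2 product=3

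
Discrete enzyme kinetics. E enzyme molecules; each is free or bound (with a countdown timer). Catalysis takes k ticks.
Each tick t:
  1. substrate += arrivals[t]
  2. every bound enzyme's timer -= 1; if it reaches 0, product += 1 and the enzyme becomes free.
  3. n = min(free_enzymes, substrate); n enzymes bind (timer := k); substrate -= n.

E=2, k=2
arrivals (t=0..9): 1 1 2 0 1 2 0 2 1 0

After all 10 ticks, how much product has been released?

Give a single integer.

Answer: 8

Derivation:
t=0: arr=1 -> substrate=0 bound=1 product=0
t=1: arr=1 -> substrate=0 bound=2 product=0
t=2: arr=2 -> substrate=1 bound=2 product=1
t=3: arr=0 -> substrate=0 bound=2 product=2
t=4: arr=1 -> substrate=0 bound=2 product=3
t=5: arr=2 -> substrate=1 bound=2 product=4
t=6: arr=0 -> substrate=0 bound=2 product=5
t=7: arr=2 -> substrate=1 bound=2 product=6
t=8: arr=1 -> substrate=1 bound=2 product=7
t=9: arr=0 -> substrate=0 bound=2 product=8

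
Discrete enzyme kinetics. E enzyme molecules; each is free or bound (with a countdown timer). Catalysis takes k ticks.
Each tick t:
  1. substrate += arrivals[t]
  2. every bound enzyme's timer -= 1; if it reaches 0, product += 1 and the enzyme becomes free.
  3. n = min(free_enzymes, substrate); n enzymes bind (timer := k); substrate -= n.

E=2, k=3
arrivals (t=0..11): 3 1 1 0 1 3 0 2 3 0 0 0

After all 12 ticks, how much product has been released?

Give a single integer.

Answer: 6

Derivation:
t=0: arr=3 -> substrate=1 bound=2 product=0
t=1: arr=1 -> substrate=2 bound=2 product=0
t=2: arr=1 -> substrate=3 bound=2 product=0
t=3: arr=0 -> substrate=1 bound=2 product=2
t=4: arr=1 -> substrate=2 bound=2 product=2
t=5: arr=3 -> substrate=5 bound=2 product=2
t=6: arr=0 -> substrate=3 bound=2 product=4
t=7: arr=2 -> substrate=5 bound=2 product=4
t=8: arr=3 -> substrate=8 bound=2 product=4
t=9: arr=0 -> substrate=6 bound=2 product=6
t=10: arr=0 -> substrate=6 bound=2 product=6
t=11: arr=0 -> substrate=6 bound=2 product=6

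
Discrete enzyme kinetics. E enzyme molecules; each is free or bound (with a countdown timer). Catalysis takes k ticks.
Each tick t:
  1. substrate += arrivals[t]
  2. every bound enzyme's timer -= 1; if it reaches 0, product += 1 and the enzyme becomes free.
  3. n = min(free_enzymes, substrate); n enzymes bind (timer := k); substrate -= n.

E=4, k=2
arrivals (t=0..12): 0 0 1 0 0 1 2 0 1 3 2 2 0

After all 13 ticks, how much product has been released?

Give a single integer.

t=0: arr=0 -> substrate=0 bound=0 product=0
t=1: arr=0 -> substrate=0 bound=0 product=0
t=2: arr=1 -> substrate=0 bound=1 product=0
t=3: arr=0 -> substrate=0 bound=1 product=0
t=4: arr=0 -> substrate=0 bound=0 product=1
t=5: arr=1 -> substrate=0 bound=1 product=1
t=6: arr=2 -> substrate=0 bound=3 product=1
t=7: arr=0 -> substrate=0 bound=2 product=2
t=8: arr=1 -> substrate=0 bound=1 product=4
t=9: arr=3 -> substrate=0 bound=4 product=4
t=10: arr=2 -> substrate=1 bound=4 product=5
t=11: arr=2 -> substrate=0 bound=4 product=8
t=12: arr=0 -> substrate=0 bound=3 product=9

Answer: 9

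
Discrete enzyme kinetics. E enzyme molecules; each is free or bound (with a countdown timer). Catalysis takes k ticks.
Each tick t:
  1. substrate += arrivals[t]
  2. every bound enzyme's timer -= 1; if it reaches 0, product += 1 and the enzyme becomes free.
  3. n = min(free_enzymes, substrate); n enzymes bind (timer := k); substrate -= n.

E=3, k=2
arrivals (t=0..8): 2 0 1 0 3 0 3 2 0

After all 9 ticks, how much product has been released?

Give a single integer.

t=0: arr=2 -> substrate=0 bound=2 product=0
t=1: arr=0 -> substrate=0 bound=2 product=0
t=2: arr=1 -> substrate=0 bound=1 product=2
t=3: arr=0 -> substrate=0 bound=1 product=2
t=4: arr=3 -> substrate=0 bound=3 product=3
t=5: arr=0 -> substrate=0 bound=3 product=3
t=6: arr=3 -> substrate=0 bound=3 product=6
t=7: arr=2 -> substrate=2 bound=3 product=6
t=8: arr=0 -> substrate=0 bound=2 product=9

Answer: 9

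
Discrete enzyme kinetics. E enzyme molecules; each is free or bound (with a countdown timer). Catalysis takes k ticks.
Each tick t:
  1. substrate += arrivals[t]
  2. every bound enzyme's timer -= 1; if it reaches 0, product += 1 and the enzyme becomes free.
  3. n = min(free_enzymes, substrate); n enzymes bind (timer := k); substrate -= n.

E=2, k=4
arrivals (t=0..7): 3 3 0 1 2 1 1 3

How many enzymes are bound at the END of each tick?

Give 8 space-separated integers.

Answer: 2 2 2 2 2 2 2 2

Derivation:
t=0: arr=3 -> substrate=1 bound=2 product=0
t=1: arr=3 -> substrate=4 bound=2 product=0
t=2: arr=0 -> substrate=4 bound=2 product=0
t=3: arr=1 -> substrate=5 bound=2 product=0
t=4: arr=2 -> substrate=5 bound=2 product=2
t=5: arr=1 -> substrate=6 bound=2 product=2
t=6: arr=1 -> substrate=7 bound=2 product=2
t=7: arr=3 -> substrate=10 bound=2 product=2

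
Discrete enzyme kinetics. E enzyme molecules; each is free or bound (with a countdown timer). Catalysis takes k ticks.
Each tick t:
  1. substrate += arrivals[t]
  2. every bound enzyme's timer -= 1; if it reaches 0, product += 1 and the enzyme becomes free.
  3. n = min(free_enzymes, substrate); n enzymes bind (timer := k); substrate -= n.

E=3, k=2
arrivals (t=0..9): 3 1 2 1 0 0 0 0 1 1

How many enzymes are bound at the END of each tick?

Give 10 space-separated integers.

t=0: arr=3 -> substrate=0 bound=3 product=0
t=1: arr=1 -> substrate=1 bound=3 product=0
t=2: arr=2 -> substrate=0 bound=3 product=3
t=3: arr=1 -> substrate=1 bound=3 product=3
t=4: arr=0 -> substrate=0 bound=1 product=6
t=5: arr=0 -> substrate=0 bound=1 product=6
t=6: arr=0 -> substrate=0 bound=0 product=7
t=7: arr=0 -> substrate=0 bound=0 product=7
t=8: arr=1 -> substrate=0 bound=1 product=7
t=9: arr=1 -> substrate=0 bound=2 product=7

Answer: 3 3 3 3 1 1 0 0 1 2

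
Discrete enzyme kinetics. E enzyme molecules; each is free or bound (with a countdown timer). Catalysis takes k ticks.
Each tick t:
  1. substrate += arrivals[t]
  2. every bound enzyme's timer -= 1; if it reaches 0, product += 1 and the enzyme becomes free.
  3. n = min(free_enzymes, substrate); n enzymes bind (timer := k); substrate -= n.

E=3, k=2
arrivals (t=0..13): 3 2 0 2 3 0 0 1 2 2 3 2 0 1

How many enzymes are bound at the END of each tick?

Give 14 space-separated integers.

Answer: 3 3 2 3 3 3 2 2 3 3 3 3 3 3

Derivation:
t=0: arr=3 -> substrate=0 bound=3 product=0
t=1: arr=2 -> substrate=2 bound=3 product=0
t=2: arr=0 -> substrate=0 bound=2 product=3
t=3: arr=2 -> substrate=1 bound=3 product=3
t=4: arr=3 -> substrate=2 bound=3 product=5
t=5: arr=0 -> substrate=1 bound=3 product=6
t=6: arr=0 -> substrate=0 bound=2 product=8
t=7: arr=1 -> substrate=0 bound=2 product=9
t=8: arr=2 -> substrate=0 bound=3 product=10
t=9: arr=2 -> substrate=1 bound=3 product=11
t=10: arr=3 -> substrate=2 bound=3 product=13
t=11: arr=2 -> substrate=3 bound=3 product=14
t=12: arr=0 -> substrate=1 bound=3 product=16
t=13: arr=1 -> substrate=1 bound=3 product=17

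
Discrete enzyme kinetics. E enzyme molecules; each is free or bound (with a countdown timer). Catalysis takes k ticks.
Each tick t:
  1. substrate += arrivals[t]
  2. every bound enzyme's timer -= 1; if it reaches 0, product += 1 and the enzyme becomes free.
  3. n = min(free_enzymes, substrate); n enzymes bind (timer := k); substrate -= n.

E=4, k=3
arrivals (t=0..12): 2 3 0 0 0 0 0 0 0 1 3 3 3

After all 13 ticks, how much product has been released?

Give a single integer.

t=0: arr=2 -> substrate=0 bound=2 product=0
t=1: arr=3 -> substrate=1 bound=4 product=0
t=2: arr=0 -> substrate=1 bound=4 product=0
t=3: arr=0 -> substrate=0 bound=3 product=2
t=4: arr=0 -> substrate=0 bound=1 product=4
t=5: arr=0 -> substrate=0 bound=1 product=4
t=6: arr=0 -> substrate=0 bound=0 product=5
t=7: arr=0 -> substrate=0 bound=0 product=5
t=8: arr=0 -> substrate=0 bound=0 product=5
t=9: arr=1 -> substrate=0 bound=1 product=5
t=10: arr=3 -> substrate=0 bound=4 product=5
t=11: arr=3 -> substrate=3 bound=4 product=5
t=12: arr=3 -> substrate=5 bound=4 product=6

Answer: 6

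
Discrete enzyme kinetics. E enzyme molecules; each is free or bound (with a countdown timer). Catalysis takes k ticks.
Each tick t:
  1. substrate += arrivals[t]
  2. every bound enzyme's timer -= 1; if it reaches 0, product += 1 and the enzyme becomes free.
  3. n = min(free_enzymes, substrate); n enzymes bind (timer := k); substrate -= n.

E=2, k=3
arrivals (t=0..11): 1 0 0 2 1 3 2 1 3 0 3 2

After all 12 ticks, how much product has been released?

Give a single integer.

Answer: 5

Derivation:
t=0: arr=1 -> substrate=0 bound=1 product=0
t=1: arr=0 -> substrate=0 bound=1 product=0
t=2: arr=0 -> substrate=0 bound=1 product=0
t=3: arr=2 -> substrate=0 bound=2 product=1
t=4: arr=1 -> substrate=1 bound=2 product=1
t=5: arr=3 -> substrate=4 bound=2 product=1
t=6: arr=2 -> substrate=4 bound=2 product=3
t=7: arr=1 -> substrate=5 bound=2 product=3
t=8: arr=3 -> substrate=8 bound=2 product=3
t=9: arr=0 -> substrate=6 bound=2 product=5
t=10: arr=3 -> substrate=9 bound=2 product=5
t=11: arr=2 -> substrate=11 bound=2 product=5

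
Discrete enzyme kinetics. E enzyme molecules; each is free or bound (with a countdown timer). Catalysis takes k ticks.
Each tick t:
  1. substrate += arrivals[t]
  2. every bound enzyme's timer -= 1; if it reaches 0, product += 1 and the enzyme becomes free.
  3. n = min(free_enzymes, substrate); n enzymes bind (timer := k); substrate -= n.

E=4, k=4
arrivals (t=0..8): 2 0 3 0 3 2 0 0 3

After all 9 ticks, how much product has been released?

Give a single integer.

t=0: arr=2 -> substrate=0 bound=2 product=0
t=1: arr=0 -> substrate=0 bound=2 product=0
t=2: arr=3 -> substrate=1 bound=4 product=0
t=3: arr=0 -> substrate=1 bound=4 product=0
t=4: arr=3 -> substrate=2 bound=4 product=2
t=5: arr=2 -> substrate=4 bound=4 product=2
t=6: arr=0 -> substrate=2 bound=4 product=4
t=7: arr=0 -> substrate=2 bound=4 product=4
t=8: arr=3 -> substrate=3 bound=4 product=6

Answer: 6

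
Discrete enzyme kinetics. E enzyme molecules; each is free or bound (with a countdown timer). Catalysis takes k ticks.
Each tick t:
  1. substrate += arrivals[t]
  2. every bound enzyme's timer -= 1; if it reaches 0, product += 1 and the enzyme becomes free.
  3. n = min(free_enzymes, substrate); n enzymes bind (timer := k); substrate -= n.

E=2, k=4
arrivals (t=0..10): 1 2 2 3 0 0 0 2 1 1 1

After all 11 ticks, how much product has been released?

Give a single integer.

Answer: 4

Derivation:
t=0: arr=1 -> substrate=0 bound=1 product=0
t=1: arr=2 -> substrate=1 bound=2 product=0
t=2: arr=2 -> substrate=3 bound=2 product=0
t=3: arr=3 -> substrate=6 bound=2 product=0
t=4: arr=0 -> substrate=5 bound=2 product=1
t=5: arr=0 -> substrate=4 bound=2 product=2
t=6: arr=0 -> substrate=4 bound=2 product=2
t=7: arr=2 -> substrate=6 bound=2 product=2
t=8: arr=1 -> substrate=6 bound=2 product=3
t=9: arr=1 -> substrate=6 bound=2 product=4
t=10: arr=1 -> substrate=7 bound=2 product=4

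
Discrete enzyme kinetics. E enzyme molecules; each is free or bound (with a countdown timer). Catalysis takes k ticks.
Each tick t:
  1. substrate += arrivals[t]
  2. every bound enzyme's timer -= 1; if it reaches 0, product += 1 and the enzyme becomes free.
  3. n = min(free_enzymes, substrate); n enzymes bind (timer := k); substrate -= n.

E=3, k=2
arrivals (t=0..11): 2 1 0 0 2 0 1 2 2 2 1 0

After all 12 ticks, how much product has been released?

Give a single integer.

Answer: 11

Derivation:
t=0: arr=2 -> substrate=0 bound=2 product=0
t=1: arr=1 -> substrate=0 bound=3 product=0
t=2: arr=0 -> substrate=0 bound=1 product=2
t=3: arr=0 -> substrate=0 bound=0 product=3
t=4: arr=2 -> substrate=0 bound=2 product=3
t=5: arr=0 -> substrate=0 bound=2 product=3
t=6: arr=1 -> substrate=0 bound=1 product=5
t=7: arr=2 -> substrate=0 bound=3 product=5
t=8: arr=2 -> substrate=1 bound=3 product=6
t=9: arr=2 -> substrate=1 bound=3 product=8
t=10: arr=1 -> substrate=1 bound=3 product=9
t=11: arr=0 -> substrate=0 bound=2 product=11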